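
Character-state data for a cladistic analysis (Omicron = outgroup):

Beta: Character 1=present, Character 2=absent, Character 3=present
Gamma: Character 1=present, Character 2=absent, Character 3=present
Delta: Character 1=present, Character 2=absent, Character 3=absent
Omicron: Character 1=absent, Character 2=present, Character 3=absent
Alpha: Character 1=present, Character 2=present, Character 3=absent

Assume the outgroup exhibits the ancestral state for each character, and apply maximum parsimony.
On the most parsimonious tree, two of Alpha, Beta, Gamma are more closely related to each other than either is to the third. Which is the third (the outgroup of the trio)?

Character polarity is set by the outgroup: the derived state is whichever differs from the outgroup's state, so for Character 2 the derived state is 'absent', and for the remaining characters it is 'present'.
All ingroup taxa share the derived state 'present' for Character 1; it defines the ingroup but does not resolve relationships within it.
Character 2: derived state 'absent' in Beta, Delta, and Gamma only — synapomorphy for {Beta, Delta, Gamma}.
Character 3 (derived state 'present') is shared by Beta and Gamma — a synapomorphy uniting that clade.
Most parsimonious ingroup topology: ((Delta,(Gamma,Beta)),Alpha).
Beta and Gamma share a more recent common ancestor with each other than either does with Alpha, so Alpha is the least closely related of the three.

Alpha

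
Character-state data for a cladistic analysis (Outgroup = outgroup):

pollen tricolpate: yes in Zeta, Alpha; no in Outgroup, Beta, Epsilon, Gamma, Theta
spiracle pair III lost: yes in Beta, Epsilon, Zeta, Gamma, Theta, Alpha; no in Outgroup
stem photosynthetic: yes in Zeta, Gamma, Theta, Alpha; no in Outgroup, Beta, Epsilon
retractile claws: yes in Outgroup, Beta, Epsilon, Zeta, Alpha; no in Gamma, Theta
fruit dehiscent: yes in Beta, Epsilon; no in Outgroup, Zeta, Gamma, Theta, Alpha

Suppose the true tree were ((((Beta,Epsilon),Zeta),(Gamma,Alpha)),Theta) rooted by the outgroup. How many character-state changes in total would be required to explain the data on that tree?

Map each character onto ((((Beta,Epsilon),Zeta),(Gamma,Alpha)),Theta) (rooted by Outgroup) and count the minimum state changes it requires (Fitch parsimony):
pollen tricolpate: 2; spiracle pair III lost: 1; stem photosynthetic: 2; retractile claws: 2; fruit dehiscent: 1.
Total tree length = 8.

8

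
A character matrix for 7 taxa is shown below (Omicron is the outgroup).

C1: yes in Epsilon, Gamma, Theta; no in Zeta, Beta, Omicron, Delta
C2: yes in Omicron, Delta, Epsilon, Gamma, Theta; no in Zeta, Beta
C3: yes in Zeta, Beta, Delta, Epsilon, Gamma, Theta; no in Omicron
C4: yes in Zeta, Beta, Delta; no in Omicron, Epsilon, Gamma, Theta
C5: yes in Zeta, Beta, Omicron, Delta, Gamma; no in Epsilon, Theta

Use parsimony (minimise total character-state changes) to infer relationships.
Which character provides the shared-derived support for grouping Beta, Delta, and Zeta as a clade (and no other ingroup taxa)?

Character polarity is set by the outgroup: the derived state is whichever differs from the outgroup's state, so for C2, C5 the derived state is 'no', and for the remaining characters it is 'yes'.
C1: derived state 'yes' in Epsilon, Gamma, and Theta only — synapomorphy for {Epsilon, Gamma, Theta}.
C2 (derived state 'no') is shared by Beta and Zeta — a synapomorphy uniting that clade.
All ingroup taxa share the derived state 'yes' for C3; it defines the ingroup but does not resolve relationships within it.
C4: derived state 'yes' in Beta, Delta, and Zeta only — synapomorphy for {Beta, Delta, Zeta}.
C5 (derived state 'no') is shared by Epsilon and Theta — a synapomorphy uniting that clade.
Most parsimonious ingroup topology: ((Delta,(Beta,Zeta)),(Gamma,(Theta,Epsilon))).
The clade {Beta, Delta, Zeta} is supported by C4: its derived state 'yes' occurs in exactly those taxa and in no other taxon (including the outgroup).

C4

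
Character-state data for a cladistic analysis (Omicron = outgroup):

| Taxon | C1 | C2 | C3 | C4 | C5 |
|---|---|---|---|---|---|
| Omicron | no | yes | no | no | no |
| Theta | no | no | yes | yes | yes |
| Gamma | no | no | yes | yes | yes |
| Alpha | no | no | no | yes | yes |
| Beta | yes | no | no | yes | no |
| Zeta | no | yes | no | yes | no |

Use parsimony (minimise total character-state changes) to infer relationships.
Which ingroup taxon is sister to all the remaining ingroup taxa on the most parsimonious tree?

Zeta

Character polarity is set by the outgroup: the derived state is whichever differs from the outgroup's state, so for C2 the derived state is 'no', and for the remaining characters it is 'yes'.
C1: derived state 'yes' in Beta only — an autapomorphy, so it tells us nothing about relationships among taxa.
Only Alpha, Beta, Gamma, and Theta show the derived state 'no' for C2, supporting them as a clade.
C3 (derived state 'yes') is shared by Gamma and Theta — a synapomorphy uniting that clade.
All ingroup taxa share the derived state 'yes' for C4; it defines the ingroup but does not resolve relationships within it.
C5: derived state 'yes' in Alpha, Gamma, and Theta only — synapomorphy for {Alpha, Gamma, Theta}.
Most parsimonious ingroup topology: ((((Theta,Gamma),Alpha),Beta),Zeta).
Zeta is sister to the clade containing all other ingroup taxa, so it is the earliest-diverging (most basal) ingroup lineage.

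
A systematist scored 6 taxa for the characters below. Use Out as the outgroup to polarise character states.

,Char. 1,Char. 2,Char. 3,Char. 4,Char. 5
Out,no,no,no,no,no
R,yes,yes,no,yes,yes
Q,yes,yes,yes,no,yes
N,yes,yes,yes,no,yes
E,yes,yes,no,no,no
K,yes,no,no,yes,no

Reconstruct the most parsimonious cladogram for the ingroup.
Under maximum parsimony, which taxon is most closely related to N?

Q

The outgroup has state 'no' for every character, so 'yes' is the derived state throughout.
All ingroup taxa share the derived state 'yes' for Char. 1; it defines the ingroup but does not resolve relationships within it.
Char. 2: derived state 'yes' in E, N, Q, and R only — synapomorphy for {E, N, Q, R}.
Char. 3 (derived state 'yes') is shared by N and Q — a synapomorphy uniting that clade.
Char. 4 groups K and R, which is incompatible with the clades supported by the remaining characters; treating it as convergent (homoplasy) costs fewer steps than any alternative tree.
Char. 5 (derived state 'yes') is shared by N, Q, and R — a synapomorphy uniting that clade.
Most parsimonious ingroup topology: (((R,(Q,N)),E),K).
N and Q form a cherry on this tree, so they are sister taxa.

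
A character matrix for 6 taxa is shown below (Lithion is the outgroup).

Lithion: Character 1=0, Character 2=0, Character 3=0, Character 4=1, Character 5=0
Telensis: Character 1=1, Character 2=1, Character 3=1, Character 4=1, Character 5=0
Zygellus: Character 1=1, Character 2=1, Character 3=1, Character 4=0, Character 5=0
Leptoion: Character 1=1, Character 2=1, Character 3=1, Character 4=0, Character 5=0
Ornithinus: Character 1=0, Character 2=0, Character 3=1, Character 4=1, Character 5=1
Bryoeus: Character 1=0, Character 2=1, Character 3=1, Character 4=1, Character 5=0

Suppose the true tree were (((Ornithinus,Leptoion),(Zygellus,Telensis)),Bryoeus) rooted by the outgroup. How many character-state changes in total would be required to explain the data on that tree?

Map each character onto (((Ornithinus,Leptoion),(Zygellus,Telensis)),Bryoeus) (rooted by Lithion) and count the minimum state changes it requires (Fitch parsimony):
Character 1: 2; Character 2: 2; Character 3: 1; Character 4: 2; Character 5: 1.
Total tree length = 8.

8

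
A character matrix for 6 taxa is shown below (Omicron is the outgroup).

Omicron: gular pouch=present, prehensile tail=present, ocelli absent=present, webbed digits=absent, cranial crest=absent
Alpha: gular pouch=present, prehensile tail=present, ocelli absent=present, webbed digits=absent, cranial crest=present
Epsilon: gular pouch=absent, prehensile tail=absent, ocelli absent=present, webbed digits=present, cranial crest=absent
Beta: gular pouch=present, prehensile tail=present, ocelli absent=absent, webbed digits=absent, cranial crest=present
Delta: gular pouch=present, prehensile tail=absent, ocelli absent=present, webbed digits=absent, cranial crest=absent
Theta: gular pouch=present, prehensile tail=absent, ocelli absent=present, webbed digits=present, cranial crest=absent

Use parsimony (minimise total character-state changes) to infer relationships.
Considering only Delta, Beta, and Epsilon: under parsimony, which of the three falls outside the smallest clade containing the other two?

Beta

Character polarity is set by the outgroup: the derived state is whichever differs from the outgroup's state, so for gular pouch, prehensile tail, ocelli absent the derived state is 'absent', and for the remaining characters it is 'present'.
gular pouch: derived state 'absent' in Epsilon only — an autapomorphy, so it tells us nothing about relationships among taxa.
prehensile tail (derived state 'absent') is shared by Delta, Epsilon, and Theta — a synapomorphy uniting that clade.
ocelli absent: derived state 'absent' in Beta only — an autapomorphy, so it tells us nothing about relationships among taxa.
webbed digits: derived state 'present' in Epsilon and Theta only — synapomorphy for {Epsilon, Theta}.
cranial crest: derived state 'present' in Alpha and Beta only — synapomorphy for {Alpha, Beta}.
Most parsimonious ingroup topology: ((Alpha,Beta),((Epsilon,Theta),Delta)).
Delta and Epsilon share a more recent common ancestor with each other than either does with Beta, so Beta is the least closely related of the three.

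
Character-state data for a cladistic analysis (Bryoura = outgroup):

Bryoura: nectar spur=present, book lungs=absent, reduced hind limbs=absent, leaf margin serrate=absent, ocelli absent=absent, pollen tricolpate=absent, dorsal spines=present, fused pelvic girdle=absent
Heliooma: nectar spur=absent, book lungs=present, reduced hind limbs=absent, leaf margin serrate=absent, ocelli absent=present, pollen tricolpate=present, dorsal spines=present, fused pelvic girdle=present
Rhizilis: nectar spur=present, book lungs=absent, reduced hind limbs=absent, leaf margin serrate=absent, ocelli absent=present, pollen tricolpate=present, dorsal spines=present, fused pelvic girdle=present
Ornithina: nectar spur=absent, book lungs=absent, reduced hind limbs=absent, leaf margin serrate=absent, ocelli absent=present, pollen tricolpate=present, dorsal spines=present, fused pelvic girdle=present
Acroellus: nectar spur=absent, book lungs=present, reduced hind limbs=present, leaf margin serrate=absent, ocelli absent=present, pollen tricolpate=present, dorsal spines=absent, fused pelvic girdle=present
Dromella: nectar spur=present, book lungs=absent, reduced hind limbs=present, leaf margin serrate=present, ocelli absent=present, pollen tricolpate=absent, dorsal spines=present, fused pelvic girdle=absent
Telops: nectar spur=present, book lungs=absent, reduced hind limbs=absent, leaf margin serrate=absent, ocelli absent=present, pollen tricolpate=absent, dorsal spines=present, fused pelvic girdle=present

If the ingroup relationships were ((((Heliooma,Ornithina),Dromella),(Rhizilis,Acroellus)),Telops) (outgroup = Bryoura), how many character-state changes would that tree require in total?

Map each character onto ((((Heliooma,Ornithina),Dromella),(Rhizilis,Acroellus)),Telops) (rooted by Bryoura) and count the minimum state changes it requires (Fitch parsimony):
nectar spur: 2; book lungs: 2; reduced hind limbs: 2; leaf margin serrate: 1; ocelli absent: 1; pollen tricolpate: 2; dorsal spines: 1; fused pelvic girdle: 2.
Total tree length = 13.

13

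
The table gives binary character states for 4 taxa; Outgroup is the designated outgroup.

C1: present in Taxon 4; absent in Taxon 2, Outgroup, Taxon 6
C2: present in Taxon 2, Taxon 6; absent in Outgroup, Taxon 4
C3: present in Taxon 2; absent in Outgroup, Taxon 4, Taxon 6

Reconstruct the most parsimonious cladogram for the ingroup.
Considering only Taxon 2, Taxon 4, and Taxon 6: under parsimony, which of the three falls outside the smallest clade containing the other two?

Taxon 4

The outgroup has state 'absent' for every character, so 'present' is the derived state throughout.
C1: derived state 'present' in Taxon 4 only — an autapomorphy, so it tells us nothing about relationships among taxa.
Only Taxon 2 and Taxon 6 show the derived state 'present' for C2, supporting them as a clade.
C3: derived state 'present' in Taxon 2 only — an autapomorphy, so it tells us nothing about relationships among taxa.
Most parsimonious ingroup topology: ((Taxon 2,Taxon 6),Taxon 4).
Taxon 2 and Taxon 6 share a more recent common ancestor with each other than either does with Taxon 4, so Taxon 4 is the least closely related of the three.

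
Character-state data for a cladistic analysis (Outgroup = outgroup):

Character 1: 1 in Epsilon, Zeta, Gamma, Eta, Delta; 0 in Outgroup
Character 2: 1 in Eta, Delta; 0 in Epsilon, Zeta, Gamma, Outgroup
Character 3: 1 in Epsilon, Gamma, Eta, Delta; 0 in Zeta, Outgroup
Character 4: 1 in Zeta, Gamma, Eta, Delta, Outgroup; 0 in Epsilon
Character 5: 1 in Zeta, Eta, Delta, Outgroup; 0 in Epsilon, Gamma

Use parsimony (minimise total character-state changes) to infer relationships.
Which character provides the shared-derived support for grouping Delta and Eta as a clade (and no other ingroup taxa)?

Character polarity is set by the outgroup: the derived state is whichever differs from the outgroup's state, so for Character 4, Character 5 the derived state is '0', and for the remaining characters it is '1'.
All ingroup taxa share the derived state '1' for Character 1; it defines the ingroup but does not resolve relationships within it.
Only Delta and Eta show the derived state '1' for Character 2, supporting them as a clade.
Character 3 (derived state '1') is shared by Delta, Epsilon, Eta, and Gamma — a synapomorphy uniting that clade.
Character 4: derived state '0' in Epsilon only — an autapomorphy, so it tells us nothing about relationships among taxa.
Only Epsilon and Gamma show the derived state '0' for Character 5, supporting them as a clade.
Most parsimonious ingroup topology: (Zeta,((Delta,Eta),(Epsilon,Gamma))).
The clade {Delta, Eta} is supported by Character 2: its derived state '1' occurs in exactly those taxa and in no other taxon (including the outgroup).

Character 2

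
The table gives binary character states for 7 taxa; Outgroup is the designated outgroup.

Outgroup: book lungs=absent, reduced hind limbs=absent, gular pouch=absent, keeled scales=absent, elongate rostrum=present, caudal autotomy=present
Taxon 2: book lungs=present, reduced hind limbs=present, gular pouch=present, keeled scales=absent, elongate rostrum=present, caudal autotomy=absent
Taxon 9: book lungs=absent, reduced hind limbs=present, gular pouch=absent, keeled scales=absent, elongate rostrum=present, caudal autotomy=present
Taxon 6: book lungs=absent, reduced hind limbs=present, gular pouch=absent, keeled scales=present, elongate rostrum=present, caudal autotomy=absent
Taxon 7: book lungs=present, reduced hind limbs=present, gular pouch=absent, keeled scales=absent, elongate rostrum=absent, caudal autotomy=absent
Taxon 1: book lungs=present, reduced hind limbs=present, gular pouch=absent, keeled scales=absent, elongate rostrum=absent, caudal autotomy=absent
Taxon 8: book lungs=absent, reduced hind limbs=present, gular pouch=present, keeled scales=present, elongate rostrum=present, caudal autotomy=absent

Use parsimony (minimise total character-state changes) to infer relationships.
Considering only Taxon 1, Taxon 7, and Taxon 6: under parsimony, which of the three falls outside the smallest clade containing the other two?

Taxon 6

Character polarity is set by the outgroup: the derived state is whichever differs from the outgroup's state, so for elongate rostrum, caudal autotomy the derived state is 'absent', and for the remaining characters it is 'present'.
book lungs: derived state 'present' in Taxon 1, Taxon 2, and Taxon 7 only — synapomorphy for {Taxon 1, Taxon 2, Taxon 7}.
All ingroup taxa share the derived state 'present' for reduced hind limbs; it defines the ingroup but does not resolve relationships within it.
gular pouch (state 'present') occurs in Taxon 2 and Taxon 8 but conflicts with the nesting implied by the other characters — most parsimoniously interpreted as homoplasy.
keeled scales (derived state 'present') is shared by Taxon 6 and Taxon 8 — a synapomorphy uniting that clade.
elongate rostrum (derived state 'absent') is shared by Taxon 1 and Taxon 7 — a synapomorphy uniting that clade.
caudal autotomy: derived state 'absent' in Taxon 1, Taxon 2, Taxon 6, Taxon 7, and Taxon 8 only — synapomorphy for {Taxon 1, Taxon 2, Taxon 6, Taxon 7, Taxon 8}.
Most parsimonious ingroup topology: (((Taxon 2,(Taxon 7,Taxon 1)),(Taxon 6,Taxon 8)),Taxon 9).
Taxon 1 and Taxon 7 share a more recent common ancestor with each other than either does with Taxon 6, so Taxon 6 is the least closely related of the three.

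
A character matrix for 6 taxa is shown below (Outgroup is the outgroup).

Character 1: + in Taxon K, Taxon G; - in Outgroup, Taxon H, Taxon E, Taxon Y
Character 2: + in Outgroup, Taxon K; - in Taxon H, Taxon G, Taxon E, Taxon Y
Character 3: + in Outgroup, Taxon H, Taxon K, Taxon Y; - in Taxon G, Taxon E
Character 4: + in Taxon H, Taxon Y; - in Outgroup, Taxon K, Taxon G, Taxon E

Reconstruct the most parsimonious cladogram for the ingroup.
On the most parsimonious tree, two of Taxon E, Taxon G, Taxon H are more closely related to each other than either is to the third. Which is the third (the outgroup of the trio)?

Character polarity is set by the outgroup: the derived state is whichever differs from the outgroup's state, so for Character 2, Character 3 the derived state is '-', and for the remaining characters it is '+'.
Character 1 groups Taxon G and Taxon K, which is incompatible with the clades supported by the remaining characters; treating it as convergent (homoplasy) costs fewer steps than any alternative tree.
Only Taxon E, Taxon G, Taxon H, and Taxon Y show the derived state '-' for Character 2, supporting them as a clade.
Only Taxon E and Taxon G show the derived state '-' for Character 3, supporting them as a clade.
Character 4: derived state '+' in Taxon H and Taxon Y only — synapomorphy for {Taxon H, Taxon Y}.
Most parsimonious ingroup topology: (Taxon K,((Taxon E,Taxon G),(Taxon H,Taxon Y))).
Taxon G and Taxon E share a more recent common ancestor with each other than either does with Taxon H, so Taxon H is the least closely related of the three.

Taxon H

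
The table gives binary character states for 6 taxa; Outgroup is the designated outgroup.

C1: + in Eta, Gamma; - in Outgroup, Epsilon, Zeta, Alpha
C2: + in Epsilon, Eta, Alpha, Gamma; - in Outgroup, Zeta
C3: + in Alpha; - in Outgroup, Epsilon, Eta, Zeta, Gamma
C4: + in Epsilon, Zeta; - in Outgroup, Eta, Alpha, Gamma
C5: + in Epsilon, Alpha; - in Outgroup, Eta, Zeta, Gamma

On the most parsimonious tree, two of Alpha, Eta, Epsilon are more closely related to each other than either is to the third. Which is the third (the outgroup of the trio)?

The outgroup has state '-' for every character, so '+' is the derived state throughout.
C1 (derived state '+') is shared by Eta and Gamma — a synapomorphy uniting that clade.
C2 (derived state '+') is shared by Alpha, Epsilon, Eta, and Gamma — a synapomorphy uniting that clade.
C3 (derived state '+') is unique to Alpha (autapomorphy; uninformative for grouping).
C4 (state '+') occurs in Epsilon and Zeta but conflicts with the nesting implied by the other characters — most parsimoniously interpreted as homoplasy.
C5: derived state '+' in Alpha and Epsilon only — synapomorphy for {Alpha, Epsilon}.
Most parsimonious ingroup topology: (((Epsilon,Alpha),(Eta,Gamma)),Zeta).
Epsilon and Alpha share a more recent common ancestor with each other than either does with Eta, so Eta is the least closely related of the three.

Eta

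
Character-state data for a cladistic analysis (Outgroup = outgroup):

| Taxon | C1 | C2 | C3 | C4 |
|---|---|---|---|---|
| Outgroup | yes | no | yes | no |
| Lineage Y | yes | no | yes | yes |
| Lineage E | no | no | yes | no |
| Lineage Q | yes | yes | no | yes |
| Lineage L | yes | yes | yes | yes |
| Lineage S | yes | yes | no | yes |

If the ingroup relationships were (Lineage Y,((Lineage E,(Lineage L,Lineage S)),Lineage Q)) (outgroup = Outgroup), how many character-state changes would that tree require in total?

Map each character onto (Lineage Y,((Lineage E,(Lineage L,Lineage S)),Lineage Q)) (rooted by Outgroup) and count the minimum state changes it requires (Fitch parsimony):
C1: 1; C2: 2; C3: 2; C4: 2.
Total tree length = 7.

7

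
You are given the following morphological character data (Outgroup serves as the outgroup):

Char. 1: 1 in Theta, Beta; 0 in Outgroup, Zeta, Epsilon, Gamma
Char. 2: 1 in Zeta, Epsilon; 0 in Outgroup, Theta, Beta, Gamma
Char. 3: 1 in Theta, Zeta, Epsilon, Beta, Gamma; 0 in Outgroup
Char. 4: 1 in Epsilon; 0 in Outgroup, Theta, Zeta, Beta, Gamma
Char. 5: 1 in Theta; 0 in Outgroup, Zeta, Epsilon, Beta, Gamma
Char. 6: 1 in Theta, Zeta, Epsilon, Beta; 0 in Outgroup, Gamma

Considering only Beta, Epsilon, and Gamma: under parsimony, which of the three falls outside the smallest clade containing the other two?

The outgroup has state '0' for every character, so '1' is the derived state throughout.
Char. 1: derived state '1' in Beta and Theta only — synapomorphy for {Beta, Theta}.
Char. 2: derived state '1' in Epsilon and Zeta only — synapomorphy for {Epsilon, Zeta}.
All ingroup taxa share the derived state '1' for Char. 3; it defines the ingroup but does not resolve relationships within it.
Char. 4: derived state '1' in Epsilon only — an autapomorphy, so it tells us nothing about relationships among taxa.
Char. 5 (derived state '1') is unique to Theta (autapomorphy; uninformative for grouping).
Only Beta, Epsilon, Theta, and Zeta show the derived state '1' for Char. 6, supporting them as a clade.
Most parsimonious ingroup topology: (((Theta,Beta),(Zeta,Epsilon)),Gamma).
Epsilon and Beta share a more recent common ancestor with each other than either does with Gamma, so Gamma is the least closely related of the three.

Gamma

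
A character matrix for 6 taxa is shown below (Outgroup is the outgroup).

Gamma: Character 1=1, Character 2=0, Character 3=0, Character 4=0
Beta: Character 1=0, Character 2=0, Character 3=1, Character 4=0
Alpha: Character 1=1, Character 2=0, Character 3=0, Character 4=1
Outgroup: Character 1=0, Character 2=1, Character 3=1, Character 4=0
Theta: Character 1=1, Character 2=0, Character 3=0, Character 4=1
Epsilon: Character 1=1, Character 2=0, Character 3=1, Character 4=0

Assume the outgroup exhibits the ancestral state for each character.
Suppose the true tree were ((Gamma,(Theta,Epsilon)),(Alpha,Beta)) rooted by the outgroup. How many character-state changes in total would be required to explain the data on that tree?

8

Map each character onto ((Gamma,(Theta,Epsilon)),(Alpha,Beta)) (rooted by Outgroup) and count the minimum state changes it requires (Fitch parsimony):
Character 1: 2; Character 2: 1; Character 3: 3; Character 4: 2.
Total tree length = 8.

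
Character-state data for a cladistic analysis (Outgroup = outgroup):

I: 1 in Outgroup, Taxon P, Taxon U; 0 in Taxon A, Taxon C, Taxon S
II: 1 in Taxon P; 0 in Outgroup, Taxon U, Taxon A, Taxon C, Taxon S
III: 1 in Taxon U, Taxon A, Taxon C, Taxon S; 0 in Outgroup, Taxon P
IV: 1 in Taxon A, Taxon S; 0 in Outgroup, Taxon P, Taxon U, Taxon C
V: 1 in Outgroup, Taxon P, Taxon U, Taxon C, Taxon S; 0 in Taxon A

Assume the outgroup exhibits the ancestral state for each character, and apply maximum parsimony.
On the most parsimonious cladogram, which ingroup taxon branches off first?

Taxon P

Character polarity is set by the outgroup: the derived state is whichever differs from the outgroup's state, so for I, V the derived state is '0', and for the remaining characters it is '1'.
I (derived state '0') is shared by Taxon A, Taxon C, and Taxon S — a synapomorphy uniting that clade.
II: derived state '1' in Taxon P only — an autapomorphy, so it tells us nothing about relationships among taxa.
Only Taxon A, Taxon C, Taxon S, and Taxon U show the derived state '1' for III, supporting them as a clade.
IV: derived state '1' in Taxon A and Taxon S only — synapomorphy for {Taxon A, Taxon S}.
V (derived state '0') is unique to Taxon A (autapomorphy; uninformative for grouping).
Most parsimonious ingroup topology: (Taxon P,(Taxon U,((Taxon A,Taxon S),Taxon C))).
Taxon P is sister to the clade containing all other ingroup taxa, so it is the earliest-diverging (most basal) ingroup lineage.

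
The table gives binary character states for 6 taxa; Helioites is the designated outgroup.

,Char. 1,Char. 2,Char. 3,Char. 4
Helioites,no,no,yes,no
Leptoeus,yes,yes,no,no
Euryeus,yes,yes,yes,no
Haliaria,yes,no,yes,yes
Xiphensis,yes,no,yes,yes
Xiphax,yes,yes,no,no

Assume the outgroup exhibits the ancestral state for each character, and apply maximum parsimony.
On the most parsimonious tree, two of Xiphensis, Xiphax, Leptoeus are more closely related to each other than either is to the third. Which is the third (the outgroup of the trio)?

Character polarity is set by the outgroup: the derived state is whichever differs from the outgroup's state, so for Char. 3 the derived state is 'no', and for the remaining characters it is 'yes'.
All ingroup taxa share the derived state 'yes' for Char. 1; it defines the ingroup but does not resolve relationships within it.
Char. 2 (derived state 'yes') is shared by Euryeus, Leptoeus, and Xiphax — a synapomorphy uniting that clade.
Char. 3: derived state 'no' in Leptoeus and Xiphax only — synapomorphy for {Leptoeus, Xiphax}.
Char. 4 (derived state 'yes') is shared by Haliaria and Xiphensis — a synapomorphy uniting that clade.
Most parsimonious ingroup topology: (((Leptoeus,Xiphax),Euryeus),(Haliaria,Xiphensis)).
Leptoeus and Xiphax share a more recent common ancestor with each other than either does with Xiphensis, so Xiphensis is the least closely related of the three.

Xiphensis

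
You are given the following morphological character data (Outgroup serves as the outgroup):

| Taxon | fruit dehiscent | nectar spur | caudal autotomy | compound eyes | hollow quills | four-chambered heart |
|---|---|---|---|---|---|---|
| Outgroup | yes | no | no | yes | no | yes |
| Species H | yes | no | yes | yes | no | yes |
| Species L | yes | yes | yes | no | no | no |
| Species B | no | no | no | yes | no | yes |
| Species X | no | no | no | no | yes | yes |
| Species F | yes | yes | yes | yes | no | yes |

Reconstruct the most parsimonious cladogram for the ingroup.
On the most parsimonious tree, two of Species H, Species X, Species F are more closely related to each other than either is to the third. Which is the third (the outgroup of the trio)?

Species X

Character polarity is set by the outgroup: the derived state is whichever differs from the outgroup's state, so for fruit dehiscent, compound eyes, four-chambered heart the derived state is 'no', and for the remaining characters it is 'yes'.
Only Species B and Species X show the derived state 'no' for fruit dehiscent, supporting them as a clade.
nectar spur: derived state 'yes' in Species F and Species L only — synapomorphy for {Species F, Species L}.
caudal autotomy: derived state 'yes' in Species F, Species H, and Species L only — synapomorphy for {Species F, Species H, Species L}.
compound eyes (state 'no') occurs in Species L and Species X but conflicts with the nesting implied by the other characters — most parsimoniously interpreted as homoplasy.
hollow quills (derived state 'yes') is unique to Species X (autapomorphy; uninformative for grouping).
four-chambered heart (derived state 'no') is unique to Species L (autapomorphy; uninformative for grouping).
Most parsimonious ingroup topology: ((Species H,(Species L,Species F)),(Species B,Species X)).
Species H and Species F share a more recent common ancestor with each other than either does with Species X, so Species X is the least closely related of the three.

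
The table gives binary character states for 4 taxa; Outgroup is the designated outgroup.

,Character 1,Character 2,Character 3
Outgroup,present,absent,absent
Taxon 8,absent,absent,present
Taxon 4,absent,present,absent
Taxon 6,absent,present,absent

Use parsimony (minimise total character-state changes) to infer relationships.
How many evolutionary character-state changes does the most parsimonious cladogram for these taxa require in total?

3

Character polarity is set by the outgroup: the derived state is whichever differs from the outgroup's state, so for Character 1 the derived state is 'absent', and for the remaining characters it is 'present'.
All ingroup taxa share the derived state 'absent' for Character 1; it defines the ingroup but does not resolve relationships within it.
Character 2 (derived state 'present') is shared by Taxon 4 and Taxon 6 — a synapomorphy uniting that clade.
Character 3 (derived state 'present') is unique to Taxon 8 (autapomorphy; uninformative for grouping).
Most parsimonious ingroup topology: (Taxon 8,(Taxon 4,Taxon 6)).
Changes per character on this tree: Character 1: 1; Character 2: 1; Character 3: 1.
Total = 3.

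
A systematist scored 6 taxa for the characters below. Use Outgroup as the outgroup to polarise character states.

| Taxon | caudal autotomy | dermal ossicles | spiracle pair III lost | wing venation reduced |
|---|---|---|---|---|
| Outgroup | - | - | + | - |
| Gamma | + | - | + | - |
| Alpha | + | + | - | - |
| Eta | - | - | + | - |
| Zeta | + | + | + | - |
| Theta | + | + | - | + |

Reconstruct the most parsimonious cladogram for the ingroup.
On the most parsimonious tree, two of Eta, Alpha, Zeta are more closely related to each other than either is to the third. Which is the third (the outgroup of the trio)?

Eta

Character polarity is set by the outgroup: the derived state is whichever differs from the outgroup's state, so for spiracle pair III lost the derived state is '-', and for the remaining characters it is '+'.
Only Alpha, Gamma, Theta, and Zeta show the derived state '+' for caudal autotomy, supporting them as a clade.
dermal ossicles (derived state '+') is shared by Alpha, Theta, and Zeta — a synapomorphy uniting that clade.
spiracle pair III lost (derived state '-') is shared by Alpha and Theta — a synapomorphy uniting that clade.
wing venation reduced (derived state '+') is unique to Theta (autapomorphy; uninformative for grouping).
Most parsimonious ingroup topology: ((Gamma,((Alpha,Theta),Zeta)),Eta).
Zeta and Alpha share a more recent common ancestor with each other than either does with Eta, so Eta is the least closely related of the three.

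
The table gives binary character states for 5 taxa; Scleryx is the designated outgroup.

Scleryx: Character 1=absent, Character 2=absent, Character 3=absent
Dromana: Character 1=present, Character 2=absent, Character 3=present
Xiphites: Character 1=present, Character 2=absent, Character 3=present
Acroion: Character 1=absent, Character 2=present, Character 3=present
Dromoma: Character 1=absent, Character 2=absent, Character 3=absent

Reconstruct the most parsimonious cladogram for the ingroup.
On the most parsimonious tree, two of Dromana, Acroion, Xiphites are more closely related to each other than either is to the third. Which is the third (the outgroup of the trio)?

Acroion

The outgroup has state 'absent' for every character, so 'present' is the derived state throughout.
Only Dromana and Xiphites show the derived state 'present' for Character 1, supporting them as a clade.
Character 2: derived state 'present' in Acroion only — an autapomorphy, so it tells us nothing about relationships among taxa.
Character 3: derived state 'present' in Acroion, Dromana, and Xiphites only — synapomorphy for {Acroion, Dromana, Xiphites}.
Most parsimonious ingroup topology: (((Dromana,Xiphites),Acroion),Dromoma).
Dromana and Xiphites share a more recent common ancestor with each other than either does with Acroion, so Acroion is the least closely related of the three.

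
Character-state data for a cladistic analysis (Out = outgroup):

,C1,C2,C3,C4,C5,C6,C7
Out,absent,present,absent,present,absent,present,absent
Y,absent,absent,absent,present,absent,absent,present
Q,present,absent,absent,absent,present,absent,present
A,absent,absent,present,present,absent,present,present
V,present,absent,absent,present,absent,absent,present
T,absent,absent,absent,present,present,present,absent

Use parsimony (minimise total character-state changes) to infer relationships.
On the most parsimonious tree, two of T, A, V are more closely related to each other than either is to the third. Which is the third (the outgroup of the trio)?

T

Character polarity is set by the outgroup: the derived state is whichever differs from the outgroup's state, so for C2, C4, C6 the derived state is 'absent', and for the remaining characters it is 'present'.
Only Q and V show the derived state 'present' for C1, supporting them as a clade.
All ingroup taxa share the derived state 'absent' for C2; it defines the ingroup but does not resolve relationships within it.
C3 (derived state 'present') is unique to A (autapomorphy; uninformative for grouping).
C4 (derived state 'absent') is unique to Q (autapomorphy; uninformative for grouping).
C5 (state 'present') occurs in Q and T but conflicts with the nesting implied by the other characters — most parsimoniously interpreted as homoplasy.
C6 (derived state 'absent') is shared by Q, V, and Y — a synapomorphy uniting that clade.
C7: derived state 'present' in A, Q, V, and Y only — synapomorphy for {A, Q, V, Y}.
Most parsimonious ingroup topology: (((Y,(Q,V)),A),T).
V and A share a more recent common ancestor with each other than either does with T, so T is the least closely related of the three.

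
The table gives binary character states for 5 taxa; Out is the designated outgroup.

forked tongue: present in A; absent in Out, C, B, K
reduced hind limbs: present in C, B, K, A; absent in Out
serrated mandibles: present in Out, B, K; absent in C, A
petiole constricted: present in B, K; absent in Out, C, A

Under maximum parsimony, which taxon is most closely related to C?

A

Character polarity is set by the outgroup: the derived state is whichever differs from the outgroup's state, so for serrated mandibles the derived state is 'absent', and for the remaining characters it is 'present'.
forked tongue: derived state 'present' in A only — an autapomorphy, so it tells us nothing about relationships among taxa.
reduced hind limbs (derived state 'present') is shared by all ingroup taxa — unites the whole ingroup.
Only A and C show the derived state 'absent' for serrated mandibles, supporting them as a clade.
petiole constricted (derived state 'present') is shared by B and K — a synapomorphy uniting that clade.
Most parsimonious ingroup topology: ((C,A),(B,K)).
C and A form a cherry on this tree, so they are sister taxa.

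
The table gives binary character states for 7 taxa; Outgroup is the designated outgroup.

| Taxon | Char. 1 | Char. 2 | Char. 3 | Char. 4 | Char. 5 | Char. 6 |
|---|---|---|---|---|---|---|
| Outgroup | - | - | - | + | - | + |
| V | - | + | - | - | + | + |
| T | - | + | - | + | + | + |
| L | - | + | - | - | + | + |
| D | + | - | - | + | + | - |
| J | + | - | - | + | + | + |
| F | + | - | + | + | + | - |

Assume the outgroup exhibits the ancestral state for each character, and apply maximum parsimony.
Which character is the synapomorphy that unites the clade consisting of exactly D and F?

Character polarity is set by the outgroup: the derived state is whichever differs from the outgroup's state, so for Char. 4, Char. 6 the derived state is '-', and for the remaining characters it is '+'.
Only D, F, and J show the derived state '+' for Char. 1, supporting them as a clade.
Char. 2: derived state '+' in L, T, and V only — synapomorphy for {L, T, V}.
Char. 3 (derived state '+') is unique to F (autapomorphy; uninformative for grouping).
Char. 4 (derived state '-') is shared by L and V — a synapomorphy uniting that clade.
All ingroup taxa share the derived state '+' for Char. 5; it defines the ingroup but does not resolve relationships within it.
Only D and F show the derived state '-' for Char. 6, supporting them as a clade.
Most parsimonious ingroup topology: (((V,L),T),((D,F),J)).
The clade {D, F} is supported by Char. 6: its derived state '-' occurs in exactly those taxa and in no other taxon (including the outgroup).

Char. 6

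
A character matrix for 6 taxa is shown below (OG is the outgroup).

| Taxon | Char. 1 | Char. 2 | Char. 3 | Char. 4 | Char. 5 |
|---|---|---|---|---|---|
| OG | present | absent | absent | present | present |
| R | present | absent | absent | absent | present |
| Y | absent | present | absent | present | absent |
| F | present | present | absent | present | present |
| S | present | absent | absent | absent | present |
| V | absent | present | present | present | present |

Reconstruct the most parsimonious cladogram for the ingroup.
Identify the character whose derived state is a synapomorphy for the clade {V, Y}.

Char. 1

Character polarity is set by the outgroup: the derived state is whichever differs from the outgroup's state, so for Char. 1, Char. 4, Char. 5 the derived state is 'absent', and for the remaining characters it is 'present'.
Char. 1: derived state 'absent' in V and Y only — synapomorphy for {V, Y}.
Char. 2 (derived state 'present') is shared by F, V, and Y — a synapomorphy uniting that clade.
Char. 3: derived state 'present' in V only — an autapomorphy, so it tells us nothing about relationships among taxa.
Only R and S show the derived state 'absent' for Char. 4, supporting them as a clade.
Char. 5: derived state 'absent' in Y only — an autapomorphy, so it tells us nothing about relationships among taxa.
Most parsimonious ingroup topology: ((R,S),((Y,V),F)).
The clade {V, Y} is supported by Char. 1: its derived state 'absent' occurs in exactly those taxa and in no other taxon (including the outgroup).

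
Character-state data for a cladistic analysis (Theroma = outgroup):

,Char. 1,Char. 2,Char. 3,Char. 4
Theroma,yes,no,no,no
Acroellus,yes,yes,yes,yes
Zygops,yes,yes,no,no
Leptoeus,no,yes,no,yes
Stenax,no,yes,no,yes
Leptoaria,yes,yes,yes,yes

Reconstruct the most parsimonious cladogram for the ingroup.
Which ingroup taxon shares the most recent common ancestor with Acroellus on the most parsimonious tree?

Leptoaria

Character polarity is set by the outgroup: the derived state is whichever differs from the outgroup's state, so for Char. 1 the derived state is 'no', and for the remaining characters it is 'yes'.
Char. 1: derived state 'no' in Leptoeus and Stenax only — synapomorphy for {Leptoeus, Stenax}.
Char. 2 (derived state 'yes') is shared by all ingroup taxa — unites the whole ingroup.
Only Acroellus and Leptoaria show the derived state 'yes' for Char. 3, supporting them as a clade.
Char. 4: derived state 'yes' in Acroellus, Leptoaria, Leptoeus, and Stenax only — synapomorphy for {Acroellus, Leptoaria, Leptoeus, Stenax}.
Most parsimonious ingroup topology: (((Acroellus,Leptoaria),(Leptoeus,Stenax)),Zygops).
Acroellus and Leptoaria form a cherry on this tree, so they are sister taxa.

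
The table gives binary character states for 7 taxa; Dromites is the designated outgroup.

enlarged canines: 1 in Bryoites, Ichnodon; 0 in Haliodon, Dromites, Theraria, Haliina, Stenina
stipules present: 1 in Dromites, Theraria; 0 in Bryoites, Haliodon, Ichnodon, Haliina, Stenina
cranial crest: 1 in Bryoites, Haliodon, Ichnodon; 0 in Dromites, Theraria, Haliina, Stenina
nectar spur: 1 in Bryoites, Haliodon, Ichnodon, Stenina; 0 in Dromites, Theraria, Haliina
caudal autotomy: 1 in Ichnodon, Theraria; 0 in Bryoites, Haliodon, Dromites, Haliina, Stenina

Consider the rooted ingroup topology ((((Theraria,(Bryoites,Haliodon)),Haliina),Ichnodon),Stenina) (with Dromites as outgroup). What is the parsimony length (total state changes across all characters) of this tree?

11

Map each character onto ((((Theraria,(Bryoites,Haliodon)),Haliina),Ichnodon),Stenina) (rooted by Dromites) and count the minimum state changes it requires (Fitch parsimony):
enlarged canines: 2; stipules present: 2; cranial crest: 2; nectar spur: 3; caudal autotomy: 2.
Total tree length = 11.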